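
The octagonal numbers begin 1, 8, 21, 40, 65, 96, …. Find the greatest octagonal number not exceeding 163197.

162401

Solve n(3n−2) ≤ 163197 for integer n.
n = 233 gives 162401 ≤ 163197, while n = 234 gives 163800 > 163197; so the answer is 162401.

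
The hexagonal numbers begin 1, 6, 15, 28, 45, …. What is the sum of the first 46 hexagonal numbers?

Σ i(2i−1) = 2Σi² − Σi over i = 1..46.
Σi = 1081 and Σi² = 33511.
2·33511 − 1·1081 = 65941.

65941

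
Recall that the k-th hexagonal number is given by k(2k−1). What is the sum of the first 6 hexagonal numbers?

161

Σ i(2i−1) = 2Σi² − Σi over i = 1..6.
Σi = 21 and Σi² = 91.
2·91 − 1·21 = 161.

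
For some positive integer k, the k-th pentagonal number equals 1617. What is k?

33

Set n(3n−1)/2 = 1617, giving 3n² − n − 3234 = 0.
So n = (1 + 197) / 6 = 198/6 = 33.
Check: 33·(3·33 − 1)/2 = 1617. ✓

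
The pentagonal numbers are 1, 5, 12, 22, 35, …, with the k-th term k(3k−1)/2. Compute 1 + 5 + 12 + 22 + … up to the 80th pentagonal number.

Σ i(3i−1)/2 = (3Σi² − Σi) / 2 over i = 1..80.
Σi = 3240 and Σi² = 173880.
(3·173880 − 1·3240) / 2 = 518400/2 = 259200.

259200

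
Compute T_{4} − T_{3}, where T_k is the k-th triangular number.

4

Consecutive triangular numbers differ by n: T_{4} − T_{3} = 4.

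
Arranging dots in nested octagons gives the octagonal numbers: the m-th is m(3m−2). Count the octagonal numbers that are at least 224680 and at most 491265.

The n-th octagonal number is n(3n−2).
Smallest index with value ≥ 224680: n = 274 (giving 224680).
Largest index with value ≤ 491265: n = 405 (giving 491265).
Indices 274 through 405: 132 terms.

132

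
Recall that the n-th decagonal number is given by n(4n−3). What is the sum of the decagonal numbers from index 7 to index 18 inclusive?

7622

Σ i(4i−3) = 4Σi² − 3Σi over i = 7..18.
Σi = 171 − 21 = 150 and Σi² = 2109 − 91 = 2018.
4·2018 − 3·150 = 7622.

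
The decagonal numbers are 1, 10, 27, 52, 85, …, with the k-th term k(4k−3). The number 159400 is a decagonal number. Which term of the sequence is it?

200

Set n(4n−3) = 159400, giving 4n² − 3n − 159400 = 0.
The discriminant is 9 + 16·159400 = 2550409, and √2550409 = 1597.
So n = (3 + 1597) / 8 = 1600/8 = 200.
Check: 200·(4·200 − 3) = 159400. ✓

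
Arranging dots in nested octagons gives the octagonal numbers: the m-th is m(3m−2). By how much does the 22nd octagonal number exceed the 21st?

127

Consecutive octagonal numbers differ by 6n − 5: here 6·22 − 5 = 127.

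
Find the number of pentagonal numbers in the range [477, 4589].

38

The n-th pentagonal number is n(3n−1)/2.
Smallest index with value ≥ 477: n = 18 (giving 477).
Largest index with value ≤ 4589: n = 55 (giving 4510).
Indices 18 through 55: 38 terms.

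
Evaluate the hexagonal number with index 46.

46·(2·46 − 1) = 46·91 = 4186.

4186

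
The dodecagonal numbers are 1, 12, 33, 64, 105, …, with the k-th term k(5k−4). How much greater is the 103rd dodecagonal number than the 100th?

103·(5·103 − 4) = 52633 and 100·(5·100 − 4) = 49600.
Difference: 52633 − 49600 = 3033.

3033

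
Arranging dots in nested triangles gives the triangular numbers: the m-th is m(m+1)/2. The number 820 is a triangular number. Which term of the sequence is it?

40

Set n(n+1)/2 = 820, giving n² + n − 1640 = 0.
The discriminant is 1 + 8·820 = 6561, and √6561 = 81.
So n = (-1 + 81) / 2 = 80/2 = 40.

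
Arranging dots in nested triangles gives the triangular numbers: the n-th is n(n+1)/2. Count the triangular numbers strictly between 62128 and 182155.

The n-th triangular number is n(n+1)/2.
Smallest index with value > 62128: n = 353 (giving 62481).
Largest index with value < 182155: n = 603 (giving 182106).
Indices 353 through 603: 251 terms.

251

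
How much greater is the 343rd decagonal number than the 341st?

343·(4·343 − 3) = 469567 and 341·(4·341 − 3) = 464101.
Difference: 469567 − 464101 = 5466.

5466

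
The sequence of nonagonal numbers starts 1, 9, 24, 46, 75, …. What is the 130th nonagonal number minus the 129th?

Consecutive nonagonal numbers differ by 7n − 6: here 7·130 − 6 = 904.

904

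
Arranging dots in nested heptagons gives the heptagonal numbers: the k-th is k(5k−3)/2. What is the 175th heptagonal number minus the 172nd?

2598

175·(5·175 − 3)/2 = 76300 and 172·(5·172 − 3)/2 = 73702.
Difference: 76300 − 73702 = 2598.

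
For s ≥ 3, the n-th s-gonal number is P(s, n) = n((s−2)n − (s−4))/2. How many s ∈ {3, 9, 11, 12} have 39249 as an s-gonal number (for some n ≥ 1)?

1

s = 3: P(3, 279) = 39060 and P(3, 280) = 39340; 39249 is not s-gonal.
s = 9: P(9, 106) = 39061 and P(9, 107) = 39804; 39249 is not s-gonal.
s = 11: P(11, 93) = 38595 and P(11, 94) = 39433; 39249 is not s-gonal.
s = 12: P(12, 89) = 39249. ✓
Hits: s ∈ {12} → 1.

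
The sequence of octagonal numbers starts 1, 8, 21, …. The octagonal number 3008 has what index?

32

Set n(3n−2) = 3008, giving 3n² − 2n − 3008 = 0.
The discriminant is 4 + 12·3008 = 36100, and √36100 = 190.
So n = (2 + 190) / 6 = 192/6 = 32.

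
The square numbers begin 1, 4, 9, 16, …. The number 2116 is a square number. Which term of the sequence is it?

We need n² = 2116, so n = √2116 = 46.

46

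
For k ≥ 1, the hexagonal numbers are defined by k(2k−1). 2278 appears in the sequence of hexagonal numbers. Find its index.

Set n(2n−1) = 2278, giving 2n² − n − 2278 = 0.
The discriminant is 1 + 8·2278 = 18225, and √18225 = 135.
So n = (1 + 135) / 4 = 136/4 = 34.

34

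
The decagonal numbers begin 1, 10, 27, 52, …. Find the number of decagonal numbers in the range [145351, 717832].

The n-th decagonal number is n(4n−3).
Smallest index with value ≥ 145351: n = 191 (giving 145351).
Largest index with value ≤ 717832: n = 424 (giving 717832).
Indices 191 through 424: 234 terms.

234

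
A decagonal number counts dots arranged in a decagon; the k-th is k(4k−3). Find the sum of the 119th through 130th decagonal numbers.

740102

Σ i(4i−3) = 4Σi² − 3Σi over i = 119..130.
Σi = 8515 − 7021 = 1494 and Σi² = 740805 − 554659 = 186146.
4·186146 − 3·1494 = 740102.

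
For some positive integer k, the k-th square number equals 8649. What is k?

We need n² = 8649, so n = √8649 = 93.

93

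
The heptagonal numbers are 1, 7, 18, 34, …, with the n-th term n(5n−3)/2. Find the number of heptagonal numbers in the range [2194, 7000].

The n-th heptagonal number is n(5n−3)/2.
Smallest index with value ≥ 2194: n = 30 (giving 2205).
Largest index with value ≤ 7000: n = 53 (giving 6943).
Indices 30 through 53: 24 terms.

24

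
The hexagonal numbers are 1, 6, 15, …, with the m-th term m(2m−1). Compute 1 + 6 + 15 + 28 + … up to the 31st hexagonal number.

Σ i(2i−1) = 2Σi² − Σi over i = 1..31.
Σi = 496 and Σi² = 10416.
2·10416 − 1·496 = 20336.

20336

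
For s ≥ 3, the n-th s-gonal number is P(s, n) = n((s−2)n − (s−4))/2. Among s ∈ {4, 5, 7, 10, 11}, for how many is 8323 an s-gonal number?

s = 4: P(4, 91) = 8281 and P(4, 92) = 8464; 8323 is not s-gonal.
s = 5: P(5, 74) = 8177 and P(5, 75) = 8400; 8323 is not s-gonal.
s = 7: P(7, 58) = 8323. ✓
s = 10: P(10, 45) = 7965 and P(10, 46) = 8326; 8323 is not s-gonal.
s = 11: P(11, 43) = 8170 and P(11, 44) = 8558; 8323 is not s-gonal.
Hits: s ∈ {7} → 1.

1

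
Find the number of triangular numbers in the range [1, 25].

The n-th triangular number is n(n+1)/2.
Smallest index with value ≥ 1: n = 1 (giving 1).
Largest index with value ≤ 25: n = 6 (giving 21).
Indices 1 through 6: 6 terms.

6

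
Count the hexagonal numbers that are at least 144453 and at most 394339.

176

The n-th hexagonal number is n(2n−1).
Smallest index with value ≥ 144453: n = 269 (giving 144453).
Largest index with value ≤ 394339: n = 444 (giving 393828).
Indices 269 through 444: 176 terms.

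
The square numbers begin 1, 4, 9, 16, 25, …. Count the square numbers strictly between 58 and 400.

12

The n-th square number is n².
Smallest index with value > 58: n = 8 (giving 64).
Largest index with value < 400: n = 19 (giving 361).
Indices 8 through 19: 12 terms.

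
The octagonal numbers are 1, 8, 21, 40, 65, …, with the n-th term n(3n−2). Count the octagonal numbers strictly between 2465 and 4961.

11

The n-th octagonal number is n(3n−2).
Smallest index with value > 2465: n = 30 (giving 2640).
Largest index with value < 4961: n = 40 (giving 4720).
Indices 30 through 40: 11 terms.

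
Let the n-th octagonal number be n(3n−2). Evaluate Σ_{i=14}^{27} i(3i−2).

17759

Σ i(3i−2) = 3Σi² − 2Σi over i = 14..27.
Σi = 378 − 91 = 287 and Σi² = 6930 − 819 = 6111.
3·6111 − 2·287 = 17759.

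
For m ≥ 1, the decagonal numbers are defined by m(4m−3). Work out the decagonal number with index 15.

855

The 15th decagonal number is n(4n−3) with n = 15.
15·(4·15 − 3) = 15·57 = 855.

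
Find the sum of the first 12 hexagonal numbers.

Σ i(2i−1) = 2Σi² − Σi over i = 1..12.
Σi = 78 and Σi² = 650.
2·650 − 1·78 = 1222.

1222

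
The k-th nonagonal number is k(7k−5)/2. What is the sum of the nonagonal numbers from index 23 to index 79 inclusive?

Σ i(7i−5)/2 = (7Σi² − 5Σi) / 2 over i = 23..79.
Σi = 3160 − 253 = 2907 and Σi² = 167480 − 3795 = 163685.
(7·163685 − 5·2907) / 2 = 1131260/2 = 565630.

565630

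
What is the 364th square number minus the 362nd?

1452

364² = 132496 and 362² = 131044.
Difference: 132496 − 131044 = 1452.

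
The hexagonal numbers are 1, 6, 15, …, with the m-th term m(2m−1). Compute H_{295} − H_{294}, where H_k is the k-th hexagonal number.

1177

Consecutive hexagonal numbers differ by 4n − 3: here 4·295 − 3 = 1177.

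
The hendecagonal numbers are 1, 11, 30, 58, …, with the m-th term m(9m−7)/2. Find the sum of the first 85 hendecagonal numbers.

Σ i(9i−7)/2 = (9Σi² − 7Σi) / 2 over i = 1..85.
Σi = 3655 and Σi² = 208335.
(9·208335 − 7·3655) / 2 = 1849430/2 = 924715.

924715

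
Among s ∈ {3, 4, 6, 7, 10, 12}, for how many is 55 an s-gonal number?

2

s = 3: P(3, 10) = 55. ✓
s = 4: P(4, 7) = 49 and P(4, 8) = 64; 55 is not s-gonal.
s = 6: P(6, 5) = 45 and P(6, 6) = 66; 55 is not s-gonal.
s = 7: P(7, 5) = 55. ✓
s = 10: P(10, 4) = 52 and P(10, 5) = 85; 55 is not s-gonal.
s = 12: P(12, 3) = 33 and P(12, 4) = 64; 55 is not s-gonal.
Hits: s ∈ {3, 7} → 2.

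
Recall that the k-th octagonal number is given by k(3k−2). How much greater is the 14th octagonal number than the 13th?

79

Consecutive octagonal numbers differ by 6n − 5: here 6·14 − 5 = 79.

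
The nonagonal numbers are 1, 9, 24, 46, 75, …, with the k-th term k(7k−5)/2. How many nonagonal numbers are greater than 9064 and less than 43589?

60

The n-th nonagonal number is n(7n−5)/2.
Smallest index with value > 9064: n = 52 (giving 9334).
Largest index with value < 43589: n = 111 (giving 42846).
Indices 52 through 111: 60 terms.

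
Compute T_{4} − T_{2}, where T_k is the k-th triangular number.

7

4·5/2 = 10 and 2·3/2 = 3.
Difference: 10 − 3 = 7.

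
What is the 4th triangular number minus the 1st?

9

4·5/2 = 10 and 1·2/2 = 1.
Difference: 10 − 1 = 9.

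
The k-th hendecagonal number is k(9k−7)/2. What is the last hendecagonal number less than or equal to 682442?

Solve n(9n−7)/2 ≤ 682442 for integer n.
n = 389 gives 679583 ≤ 682442, while n = 390 gives 683085 > 682442; so the answer is 679583.

679583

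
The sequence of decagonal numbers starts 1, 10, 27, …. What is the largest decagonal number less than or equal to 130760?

Solve n(4n−3) ≤ 130760 for integer n.
n = 181 gives 130501 ≤ 130760, while n = 182 gives 131950 > 130760; so the answer is 130501.

130501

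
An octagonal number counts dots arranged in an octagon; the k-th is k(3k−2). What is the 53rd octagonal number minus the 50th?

53·(3·53 − 2) = 8321 and 50·(3·50 − 2) = 7400.
Difference: 8321 − 7400 = 921.

921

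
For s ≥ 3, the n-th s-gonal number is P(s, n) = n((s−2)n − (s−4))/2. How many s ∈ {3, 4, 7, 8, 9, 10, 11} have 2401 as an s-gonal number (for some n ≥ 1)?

s = 3: P(3, 68) = 2346 and P(3, 69) = 2415; 2401 is not s-gonal.
s = 4: P(4, 49) = 2401. ✓
s = 7: P(7, 31) = 2356 and P(7, 32) = 2512; 2401 is not s-gonal.
s = 8: P(8, 28) = 2296 and P(8, 29) = 2465; 2401 is not s-gonal.
s = 9: P(9, 26) = 2301 and P(9, 27) = 2484; 2401 is not s-gonal.
s = 10: P(10, 24) = 2232 and P(10, 25) = 2425; 2401 is not s-gonal.
s = 11: P(11, 23) = 2300 and P(11, 24) = 2508; 2401 is not s-gonal.
Hits: s ∈ {4} → 1.

1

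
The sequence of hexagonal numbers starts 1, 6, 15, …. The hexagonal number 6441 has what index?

Set n(2n−1) = 6441, giving 2n² − n − 6441 = 0.
The discriminant is 1 + 8·6441 = 51529, and √51529 = 227.
So n = (1 + 227) / 4 = 228/4 = 57.

57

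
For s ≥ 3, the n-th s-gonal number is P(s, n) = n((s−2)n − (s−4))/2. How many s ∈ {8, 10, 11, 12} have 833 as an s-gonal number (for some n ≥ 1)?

s = 8: P(8, 17) = 833. ✓
s = 10: P(10, 14) = 742 and P(10, 15) = 855; 833 is not s-gonal.
s = 11: P(11, 14) = 833. ✓
s = 12: P(12, 13) = 793 and P(12, 14) = 924; 833 is not s-gonal.
Hits: s ∈ {8, 11} → 2.

2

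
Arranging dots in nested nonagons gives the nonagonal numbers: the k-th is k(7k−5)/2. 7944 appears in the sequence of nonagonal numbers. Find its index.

Set n(7n−5)/2 = 7944, giving 7n² − 5n − 15888 = 0.
The discriminant is 25 + 56·7944 = 444889, and √444889 = 667.
So n = (5 + 667) / 14 = 672/14 = 48.

48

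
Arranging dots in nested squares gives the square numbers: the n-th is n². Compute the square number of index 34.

The 34th square number is n² with n = 34.
34² = 1156.

1156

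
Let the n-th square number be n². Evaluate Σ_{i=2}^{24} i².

Σ_{i=2}^{24} i² = 4900 − 1 = 4899.

4899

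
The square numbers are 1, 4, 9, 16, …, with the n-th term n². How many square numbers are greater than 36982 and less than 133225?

The n-th square number is n².
Smallest index with value > 36982: n = 193 (giving 37249).
Largest index with value < 133225: n = 364 (giving 132496).
Indices 193 through 364: 172 terms.

172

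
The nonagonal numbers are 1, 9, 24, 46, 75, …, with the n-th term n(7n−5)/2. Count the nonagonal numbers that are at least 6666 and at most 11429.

14

The n-th nonagonal number is n(7n−5)/2.
Smallest index with value ≥ 6666: n = 44 (giving 6666).
Largest index with value ≤ 11429: n = 57 (giving 11229).
Indices 44 through 57: 14 terms.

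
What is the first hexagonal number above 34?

Solve n(2n−1) > 34 for integer n.
The largest n with value ≤ 34 is 4 (since 28 ≤ 34 < 45), so the first above is n = 5, value 45.

45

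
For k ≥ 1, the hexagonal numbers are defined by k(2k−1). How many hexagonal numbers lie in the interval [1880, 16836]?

62

The n-th hexagonal number is n(2n−1).
Smallest index with value ≥ 1880: n = 31 (giving 1891).
Largest index with value ≤ 16836: n = 92 (giving 16836).
Indices 31 through 92: 62 terms.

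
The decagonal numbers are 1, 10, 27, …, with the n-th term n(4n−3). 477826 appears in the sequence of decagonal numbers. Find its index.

Set n(4n−3) = 477826, giving 4n² − 3n − 477826 = 0.
So n = (3 + 2765) / 8 = 2768/8 = 346.

346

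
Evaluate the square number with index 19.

19² = 361.

361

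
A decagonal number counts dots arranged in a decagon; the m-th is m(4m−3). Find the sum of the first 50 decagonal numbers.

Σ i(4i−3) = 4Σi² − 3Σi over i = 1..50.
Σi = 1275 and Σi² = 42925.
4·42925 − 3·1275 = 167875.

167875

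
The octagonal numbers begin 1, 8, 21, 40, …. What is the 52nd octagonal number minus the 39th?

3523

52·(3·52 − 2) = 8008 and 39·(3·39 − 2) = 4485.
Difference: 8008 − 4485 = 3523.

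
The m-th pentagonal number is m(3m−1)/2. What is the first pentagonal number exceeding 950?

Solve n(3n−1)/2 > 950 for integer n.
The largest n with value ≤ 950 is 25 (since 925 ≤ 950 < 1001), so the first above is n = 26, value 1001.

1001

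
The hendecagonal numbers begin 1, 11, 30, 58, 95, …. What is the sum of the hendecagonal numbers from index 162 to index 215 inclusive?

8657739

Σ i(9i−7)/2 = (9Σi² − 7Σi) / 2 over i = 162..215.
Σi = 23220 − 13041 = 10179 and Σi² = 3335940 − 1404081 = 1931859.
(9·1931859 − 7·10179) / 2 = 17315478/2 = 8657739.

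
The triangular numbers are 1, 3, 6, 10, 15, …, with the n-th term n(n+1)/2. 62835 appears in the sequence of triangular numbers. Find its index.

Set n(n+1)/2 = 62835, giving n² + n − 125670 = 0.
The discriminant is 1 + 8·62835 = 502681, and √502681 = 709.
So n = (-1 + 709) / 2 = 708/2 = 354.

354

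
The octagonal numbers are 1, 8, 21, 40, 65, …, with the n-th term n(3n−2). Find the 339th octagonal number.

344085

339·(3·339 − 2) = 339·1015 = 344085.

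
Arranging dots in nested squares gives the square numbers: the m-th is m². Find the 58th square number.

3364

The 58th square number is n² with n = 58.
58² = 3364.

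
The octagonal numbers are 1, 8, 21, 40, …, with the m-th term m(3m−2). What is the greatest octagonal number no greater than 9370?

9296

Solve n(3n−2) ≤ 9370 for integer n.
n = 56 gives 9296 ≤ 9370, while n = 57 gives 9633 > 9370; so the answer is 9296.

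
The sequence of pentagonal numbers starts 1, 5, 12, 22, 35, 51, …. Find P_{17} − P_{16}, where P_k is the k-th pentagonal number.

Consecutive pentagonal numbers differ by 3n − 2: here 3·17 − 2 = 49.

49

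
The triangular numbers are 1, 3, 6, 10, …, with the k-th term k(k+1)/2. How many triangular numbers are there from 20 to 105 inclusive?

9

The n-th triangular number is n(n+1)/2.
Smallest index with value ≥ 20: n = 6 (giving 21).
Largest index with value ≤ 105: n = 14 (giving 105).
Indices 6 through 14: 9 terms.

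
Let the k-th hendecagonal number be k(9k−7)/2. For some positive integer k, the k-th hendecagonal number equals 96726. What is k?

Set n(9n−7)/2 = 96726, giving 9n² − 7n − 193452 = 0.
The discriminant is 49 + 72·96726 = 6964321, and √6964321 = 2639.
So n = (7 + 2639) / 18 = 2646/18 = 147.
Check: 147·(9·147 − 7)/2 = 96726. ✓

147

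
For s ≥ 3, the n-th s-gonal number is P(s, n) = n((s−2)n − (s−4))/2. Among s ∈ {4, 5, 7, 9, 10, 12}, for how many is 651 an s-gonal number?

s = 4: P(4, 25) = 625 and P(4, 26) = 676; 651 is not s-gonal.
s = 5: P(5, 21) = 651. ✓
s = 7: P(7, 16) = 616 and P(7, 17) = 697; 651 is not s-gonal.
s = 9: P(9, 14) = 651. ✓
s = 10: P(10, 13) = 637 and P(10, 14) = 742; 651 is not s-gonal.
s = 12: P(12, 11) = 561 and P(12, 12) = 672; 651 is not s-gonal.
Hits: s ∈ {5, 9} → 2.

2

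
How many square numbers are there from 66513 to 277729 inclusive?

270

The n-th square number is n².
Smallest index with value ≥ 66513: n = 258 (giving 66564).
Largest index with value ≤ 277729: n = 527 (giving 277729).
Indices 258 through 527: 270 terms.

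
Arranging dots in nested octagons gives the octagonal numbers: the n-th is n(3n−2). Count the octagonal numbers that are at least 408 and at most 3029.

The n-th octagonal number is n(3n−2).
Smallest index with value ≥ 408: n = 12 (giving 408).
Largest index with value ≤ 3029: n = 32 (giving 3008).
Indices 12 through 32: 21 terms.

21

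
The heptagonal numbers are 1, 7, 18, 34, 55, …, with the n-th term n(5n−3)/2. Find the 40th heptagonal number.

3940

40·(5·40 − 3)/2 = 40·197/2 = 3940.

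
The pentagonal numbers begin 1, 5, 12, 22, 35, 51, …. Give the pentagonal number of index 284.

120842

The 284th pentagonal number is n(3n−1)/2 with n = 284.
284·(3·284 − 1)/2 = 284·851/2 = 120842.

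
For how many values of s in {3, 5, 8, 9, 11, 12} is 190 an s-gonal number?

1

s = 3: P(3, 19) = 190. ✓
s = 5: P(5, 11) = 176 and P(5, 12) = 210; 190 is not s-gonal.
s = 8: P(8, 8) = 176 and P(8, 9) = 225; 190 is not s-gonal.
s = 9: P(9, 7) = 154 and P(9, 8) = 204; 190 is not s-gonal.
s = 11: P(11, 6) = 141 and P(11, 7) = 196; 190 is not s-gonal.
s = 12: P(12, 6) = 156 and P(12, 7) = 217; 190 is not s-gonal.
Hits: s ∈ {3} → 1.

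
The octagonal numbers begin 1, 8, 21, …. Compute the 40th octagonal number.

The 40th octagonal number is n(3n−2) with n = 40.
40·(3·40 − 2) = 40·118 = 4720.

4720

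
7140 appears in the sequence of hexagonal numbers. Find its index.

60

Set n(2n−1) = 7140, giving 2n² − n − 7140 = 0.
The discriminant is 1 + 8·7140 = 57121, and √57121 = 239.
So n = (1 + 239) / 4 = 240/4 = 60.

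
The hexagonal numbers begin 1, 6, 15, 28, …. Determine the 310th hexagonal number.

The 310th hexagonal number is n(2n−1) with n = 310.
310·(2·310 − 1) = 310·619 = 191890.

191890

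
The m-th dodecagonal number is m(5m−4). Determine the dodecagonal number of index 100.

49600

100·(5·100 − 4) = 100·496 = 49600.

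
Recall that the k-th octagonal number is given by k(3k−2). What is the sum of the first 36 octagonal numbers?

47286

Σ i(3i−2) = 3Σi² − 2Σi over i = 1..36.
Σi = 666 and Σi² = 16206.
3·16206 − 2·666 = 47286.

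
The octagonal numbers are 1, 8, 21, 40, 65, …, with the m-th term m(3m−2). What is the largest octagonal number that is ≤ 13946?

Solve n(3n−2) ≤ 13946 for integer n.
n = 68 gives 13736 ≤ 13946, while n = 69 gives 14145 > 13946; so the answer is 13736.

13736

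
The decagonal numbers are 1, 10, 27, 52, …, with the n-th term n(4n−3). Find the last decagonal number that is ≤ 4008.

Solve n(4n−3) ≤ 4008 for integer n.
n = 32 gives 4000 ≤ 4008, while n = 33 gives 4257 > 4008; so the answer is 4000.

4000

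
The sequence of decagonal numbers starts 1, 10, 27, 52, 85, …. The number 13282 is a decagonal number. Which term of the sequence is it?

58

Set n(4n−3) = 13282, giving 4n² − 3n − 13282 = 0.
The discriminant is 9 + 16·13282 = 212521, and √212521 = 461.
So n = (3 + 461) / 8 = 464/8 = 58.
Check: 58·(4·58 − 3) = 13282. ✓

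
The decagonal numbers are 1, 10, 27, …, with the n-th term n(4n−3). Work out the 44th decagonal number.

7612

The 44th decagonal number is n(4n−3) with n = 44.
44·(4·44 − 3) = 44·173 = 7612.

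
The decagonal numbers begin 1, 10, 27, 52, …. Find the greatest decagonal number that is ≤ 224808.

223965

Solve n(4n−3) ≤ 224808 for integer n.
n = 237 gives 223965 ≤ 224808, while n = 238 gives 225862 > 224808; so the answer is 223965.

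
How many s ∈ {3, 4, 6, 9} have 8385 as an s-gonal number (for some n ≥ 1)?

2

s = 3: P(3, 129) = 8385. ✓
s = 4: P(4, 91) = 8281 and P(4, 92) = 8464; 8385 is not s-gonal.
s = 6: P(6, 65) = 8385. ✓
s = 9: P(9, 49) = 8281 and P(9, 50) = 8625; 8385 is not s-gonal.
Hits: s ∈ {3, 6} → 2.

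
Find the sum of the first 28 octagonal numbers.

22330

Σ i(3i−2) = 3Σi² − 2Σi over i = 1..28.
Σi = 406 and Σi² = 7714.
3·7714 − 2·406 = 22330.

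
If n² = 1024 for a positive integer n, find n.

32

We need n² = 1024, so n = √1024 = 32.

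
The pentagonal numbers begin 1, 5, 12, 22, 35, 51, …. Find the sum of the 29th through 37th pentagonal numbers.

Σ i(3i−1)/2 = (3Σi² − Σi) / 2 over i = 29..37.
Σi = 703 − 406 = 297 and Σi² = 17575 − 7714 = 9861.
(3·9861 − 1·297) / 2 = 29286/2 = 14643.

14643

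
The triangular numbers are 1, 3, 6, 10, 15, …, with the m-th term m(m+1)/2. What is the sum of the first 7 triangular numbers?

Σ i(i+1)/2 = (Σi² + Σi) / 2 over i = 1..7.
Σi = 28 and Σi² = 140.
(1·140 + 1·28) / 2 = 168/2 = 84.

84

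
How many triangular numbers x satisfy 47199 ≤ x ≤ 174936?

The n-th triangular number is n(n+1)/2.
Smallest index with value ≥ 47199: n = 307 (giving 47278).
Largest index with value ≤ 174936: n = 591 (giving 174936).
Indices 307 through 591: 285 terms.

285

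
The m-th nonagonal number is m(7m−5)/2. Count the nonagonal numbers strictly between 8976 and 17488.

20

The n-th nonagonal number is n(7n−5)/2.
Smallest index with value > 8976: n = 52 (giving 9334).
Largest index with value < 17488: n = 71 (giving 17466).
Indices 52 through 71: 20 terms.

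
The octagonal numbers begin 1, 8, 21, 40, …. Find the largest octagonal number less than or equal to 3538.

3400

Solve n(3n−2) ≤ 3538 for integer n.
n = 34 gives 3400 ≤ 3538, while n = 35 gives 3605 > 3538; so the answer is 3400.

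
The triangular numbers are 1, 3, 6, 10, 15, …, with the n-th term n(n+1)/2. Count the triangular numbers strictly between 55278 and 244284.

366

The n-th triangular number is n(n+1)/2.
Smallest index with value > 55278: n = 333 (giving 55611).
Largest index with value < 244284: n = 698 (giving 243951).
Indices 333 through 698: 366 terms.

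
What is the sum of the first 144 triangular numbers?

508080

Σ i(i+1)/2 = (Σi² + Σi) / 2 over i = 1..144.
Σi = 10440 and Σi² = 1005720.
(1·1005720 + 1·10440) / 2 = 1016160/2 = 508080.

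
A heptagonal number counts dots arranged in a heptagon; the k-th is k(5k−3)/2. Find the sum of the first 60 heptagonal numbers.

181780

Σ i(5i−3)/2 = (5Σi² − 3Σi) / 2 over i = 1..60.
Σi = 1830 and Σi² = 73810.
(5·73810 − 3·1830) / 2 = 363560/2 = 181780.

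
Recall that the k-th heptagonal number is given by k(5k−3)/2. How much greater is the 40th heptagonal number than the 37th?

40·(5·40 − 3)/2 = 3940 and 37·(5·37 − 3)/2 = 3367.
Difference: 3940 − 3367 = 573.

573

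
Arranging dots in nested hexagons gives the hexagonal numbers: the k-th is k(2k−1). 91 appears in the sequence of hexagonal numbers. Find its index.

Set n(2n−1) = 91, giving 2n² − n − 91 = 0.
The discriminant is 1 + 8·91 = 729, and √729 = 27.
So n = (1 + 27) / 4 = 28/4 = 7.

7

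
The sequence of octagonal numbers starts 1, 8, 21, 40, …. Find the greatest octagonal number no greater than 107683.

106785

Solve n(3n−2) ≤ 107683 for integer n.
n = 189 gives 106785 ≤ 107683, while n = 190 gives 107920 > 107683; so the answer is 106785.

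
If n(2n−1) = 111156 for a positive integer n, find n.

Set n(2n−1) = 111156, giving 2n² − n − 111156 = 0.
So n = (1 + 943) / 4 = 944/4 = 236.

236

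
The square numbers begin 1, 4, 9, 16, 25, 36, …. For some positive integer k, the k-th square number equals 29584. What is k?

We need n² = 29584, so n = √29584 = 172.
Check: 172² = 29584. ✓

172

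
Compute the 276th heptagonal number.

The 276th heptagonal number is n(5n−3)/2 with n = 276.
276·(5·276 − 3)/2 = 276·1377/2 = 190026.

190026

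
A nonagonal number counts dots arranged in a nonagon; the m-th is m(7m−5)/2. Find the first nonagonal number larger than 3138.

3286

Solve n(7n−5)/2 > 3138 for integer n.
The largest n with value ≤ 3138 is 30 (since 3075 ≤ 3138 < 3286), so the first above is n = 31, value 3286.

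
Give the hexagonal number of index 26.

The 26th hexagonal number is n(2n−1) with n = 26.
26·(2·26 − 1) = 26·51 = 1326.

1326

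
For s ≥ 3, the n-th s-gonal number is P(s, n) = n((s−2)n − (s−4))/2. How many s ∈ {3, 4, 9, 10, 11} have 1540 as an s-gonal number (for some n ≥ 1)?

2

s = 3: P(3, 55) = 1540. ✓
s = 4: P(4, 39) = 1521 and P(4, 40) = 1600; 1540 is not s-gonal.
s = 9: P(9, 21) = 1491 and P(9, 22) = 1639; 1540 is not s-gonal.
s = 10: P(10, 20) = 1540. ✓
s = 11: P(11, 18) = 1395 and P(11, 19) = 1558; 1540 is not s-gonal.
Hits: s ∈ {3, 10} → 2.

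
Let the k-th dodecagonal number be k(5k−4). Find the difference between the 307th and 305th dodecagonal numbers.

307·(5·307 − 4) = 470017 and 305·(5·305 − 4) = 463905.
Difference: 470017 − 463905 = 6112.

6112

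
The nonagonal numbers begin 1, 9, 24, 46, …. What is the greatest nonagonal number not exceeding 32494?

Solve n(7n−5)/2 ≤ 32494 for integer n.
n = 96 gives 32016 ≤ 32494, while n = 97 gives 32689 > 32494; so the answer is 32016.

32016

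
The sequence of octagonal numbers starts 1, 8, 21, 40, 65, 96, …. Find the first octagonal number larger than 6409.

Solve n(3n−2) > 6409 for integer n.
The largest n with value ≤ 6409 is 46 (since 6256 ≤ 6409 < 6533), so the first above is n = 47, value 6533.

6533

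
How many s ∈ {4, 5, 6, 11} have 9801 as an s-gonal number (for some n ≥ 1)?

s = 4: P(4, 99) = 9801. ✓
s = 5: P(5, 81) = 9801. ✓
s = 6: P(6, 70) = 9730 and P(6, 71) = 10011; 9801 is not s-gonal.
s = 11: P(11, 47) = 9776 and P(11, 48) = 10200; 9801 is not s-gonal.
Hits: s ∈ {4, 5} → 2.

2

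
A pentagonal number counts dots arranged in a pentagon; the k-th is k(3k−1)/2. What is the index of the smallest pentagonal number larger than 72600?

Solve n(3n−1)/2 > 72600 for integer n.
The largest n with value ≤ 72600 is 220 (since 72490 ≤ 72600 < 73151), so the first above is n = 221, value 73151.

221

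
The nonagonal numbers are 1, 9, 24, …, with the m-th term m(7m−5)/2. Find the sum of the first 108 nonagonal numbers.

Σ i(7i−5)/2 = (7Σi² − 5Σi) / 2 over i = 1..108.
Σi = 5886 and Σi² = 425754.
(7·425754 − 5·5886) / 2 = 2950848/2 = 1475424.

1475424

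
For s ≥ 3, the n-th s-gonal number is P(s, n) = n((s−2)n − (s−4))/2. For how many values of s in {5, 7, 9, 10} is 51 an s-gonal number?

1

s = 5: P(5, 6) = 51. ✓
s = 7: P(7, 4) = 34 and P(7, 5) = 55; 51 is not s-gonal.
s = 9: P(9, 4) = 46 and P(9, 5) = 75; 51 is not s-gonal.
s = 10: P(10, 3) = 27 and P(10, 4) = 52; 51 is not s-gonal.
Hits: s ∈ {5} → 1.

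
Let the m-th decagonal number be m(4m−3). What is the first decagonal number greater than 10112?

10251

Solve n(4n−3) > 10112 for integer n.
The largest n with value ≤ 10112 is 50 (since 9850 ≤ 10112 < 10251), so the first above is n = 51, value 10251.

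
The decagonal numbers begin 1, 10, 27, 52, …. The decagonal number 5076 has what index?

36

Set n(4n−3) = 5076, giving 4n² − 3n − 5076 = 0.
The discriminant is 9 + 16·5076 = 81225, and √81225 = 285.
So n = (3 + 285) / 8 = 288/8 = 36.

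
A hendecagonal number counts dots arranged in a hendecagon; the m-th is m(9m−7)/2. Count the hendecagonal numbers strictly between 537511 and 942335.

111

The n-th hendecagonal number is n(9n−7)/2.
Smallest index with value > 537511: n = 347 (giving 540626).
Largest index with value < 942335: n = 457 (giving 938221).
Indices 347 through 457: 111 terms.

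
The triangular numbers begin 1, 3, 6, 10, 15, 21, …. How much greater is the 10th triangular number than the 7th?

10·11/2 = 55 and 7·8/2 = 28.
Difference: 55 − 28 = 27.

27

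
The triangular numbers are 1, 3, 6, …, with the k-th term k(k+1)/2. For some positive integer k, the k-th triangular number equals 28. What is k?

Set n(n+1)/2 = 28, giving n² + n − 56 = 0.
The discriminant is 1 + 8·28 = 225, and √225 = 15.
So n = (-1 + 15) / 2 = 14/2 = 7.

7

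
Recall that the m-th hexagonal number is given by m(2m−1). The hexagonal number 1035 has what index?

Set n(2n−1) = 1035, giving 2n² − n − 1035 = 0.
The discriminant is 1 + 8·1035 = 8281, and √8281 = 91.
So n = (1 + 91) / 4 = 92/4 = 23.

23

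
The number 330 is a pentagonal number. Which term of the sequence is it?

Set n(3n−1)/2 = 330, giving 3n² − n − 660 = 0.
The discriminant is 1 + 24·330 = 7921, and √7921 = 89.
So n = (1 + 89) / 6 = 90/6 = 15.
Check: 15·(3·15 − 1)/2 = 330. ✓

15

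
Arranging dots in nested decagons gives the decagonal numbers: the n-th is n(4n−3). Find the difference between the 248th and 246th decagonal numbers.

3946

248·(4·248 − 3) = 245272 and 246·(4·246 − 3) = 241326.
Difference: 245272 − 241326 = 3946.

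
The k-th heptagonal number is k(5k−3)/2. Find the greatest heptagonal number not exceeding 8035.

Solve n(5n−3)/2 ≤ 8035 for integer n.
n = 56 gives 7756 ≤ 8035, while n = 57 gives 8037 > 8035; so the answer is 7756.

7756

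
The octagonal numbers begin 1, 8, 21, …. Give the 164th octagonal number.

164·(3·164 − 2) = 164·490 = 80360.

80360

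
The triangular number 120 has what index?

15

Set n(n+1)/2 = 120, giving n² + n − 240 = 0.
The discriminant is 1 + 8·120 = 961, and √961 = 31.
So n = (-1 + 31) / 2 = 30/2 = 15.
Check: 15·16/2 = 120. ✓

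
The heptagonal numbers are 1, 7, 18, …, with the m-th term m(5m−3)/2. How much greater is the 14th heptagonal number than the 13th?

Consecutive heptagonal numbers differ by 5n − 4: here 5·14 − 4 = 66.

66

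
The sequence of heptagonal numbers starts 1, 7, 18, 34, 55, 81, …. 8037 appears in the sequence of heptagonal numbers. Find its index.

57

Set n(5n−3)/2 = 8037, giving 5n² − 3n − 16074 = 0.
The discriminant is 9 + 40·8037 = 321489, and √321489 = 567.
So n = (3 + 567) / 10 = 570/10 = 57.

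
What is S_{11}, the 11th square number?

121

The 11th square number is n² with n = 11.
11² = 121.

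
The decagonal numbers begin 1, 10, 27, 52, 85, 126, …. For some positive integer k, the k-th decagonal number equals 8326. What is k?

Set n(4n−3) = 8326, giving 4n² − 3n − 8326 = 0.
The discriminant is 9 + 16·8326 = 133225, and √133225 = 365.
So n = (3 + 365) / 8 = 368/8 = 46.

46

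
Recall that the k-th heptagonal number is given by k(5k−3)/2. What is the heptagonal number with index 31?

31·(5·31 − 3)/2 = 31·152/2 = 31·76 = 2356.

2356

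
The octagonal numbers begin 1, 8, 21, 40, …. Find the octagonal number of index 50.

7400

The 50th octagonal number is n(3n−2) with n = 50.
50·(3·50 − 2) = 50·148 = 7400.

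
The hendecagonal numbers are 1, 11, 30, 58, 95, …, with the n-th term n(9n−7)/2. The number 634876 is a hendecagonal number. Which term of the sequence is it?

376

Set n(9n−7)/2 = 634876, giving 9n² − 7n − 1269752 = 0.
The discriminant is 49 + 72·634876 = 45711121, and √45711121 = 6761.
So n = (7 + 6761) / 18 = 6768/18 = 376.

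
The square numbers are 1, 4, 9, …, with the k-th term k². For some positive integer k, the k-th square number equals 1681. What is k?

We need n² = 1681, so n = √1681 = 41.

41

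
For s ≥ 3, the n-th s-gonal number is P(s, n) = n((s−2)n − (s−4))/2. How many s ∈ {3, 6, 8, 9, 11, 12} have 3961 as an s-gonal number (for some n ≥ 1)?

1

s = 3: P(3, 88) = 3916 and P(3, 89) = 4005; 3961 is not s-gonal.
s = 6: P(6, 44) = 3828 and P(6, 45) = 4005; 3961 is not s-gonal.
s = 8: P(8, 36) = 3816 and P(8, 37) = 4033; 3961 is not s-gonal.
s = 9: P(9, 34) = 3961. ✓
s = 11: P(11, 30) = 3945 and P(11, 31) = 4216; 3961 is not s-gonal.
s = 12: P(12, 28) = 3808 and P(12, 29) = 4089; 3961 is not s-gonal.
Hits: s ∈ {9} → 1.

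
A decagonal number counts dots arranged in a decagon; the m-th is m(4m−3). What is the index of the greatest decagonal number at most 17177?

Solve n(4n−3) ≤ 17177 for integer n.
n = 65 gives 16705 ≤ 17177, while n = 66 gives 17226 > 17177; so the answer is index 65.

65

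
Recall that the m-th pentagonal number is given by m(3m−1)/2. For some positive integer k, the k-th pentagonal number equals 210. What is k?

12

Set n(3n−1)/2 = 210, giving 3n² − n − 420 = 0.
The discriminant is 1 + 24·210 = 5041, and √5041 = 71.
So n = (1 + 71) / 6 = 72/6 = 12.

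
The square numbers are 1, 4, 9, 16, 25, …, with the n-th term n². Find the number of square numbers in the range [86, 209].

The n-th square number is n².
Smallest index with value ≥ 86: n = 10 (giving 100).
Largest index with value ≤ 209: n = 14 (giving 196).
Indices 10 through 14: 5 terms.

5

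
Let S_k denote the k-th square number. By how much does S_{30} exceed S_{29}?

59

n² − (n−1)² = 2n − 1, so 30² − 29² = 2·30 − 1 = 59.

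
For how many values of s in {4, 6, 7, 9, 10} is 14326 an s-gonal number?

s = 4: P(4, 119) = 14161 and P(4, 120) = 14400; 14326 is not s-gonal.
s = 6: P(6, 84) = 14028 and P(6, 85) = 14365; 14326 is not s-gonal.
s = 7: P(7, 76) = 14326. ✓
s = 9: P(9, 64) = 14176 and P(9, 65) = 14625; 14326 is not s-gonal.
s = 10: P(10, 60) = 14220 and P(10, 61) = 14701; 14326 is not s-gonal.
Hits: s ∈ {7} → 1.

1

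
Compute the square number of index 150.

150² = 22500.

22500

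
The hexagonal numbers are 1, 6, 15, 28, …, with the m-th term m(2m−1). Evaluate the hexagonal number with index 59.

6903

The 59th hexagonal number is n(2n−1) with n = 59.
59·(2·59 − 1) = 59·117 = 6903.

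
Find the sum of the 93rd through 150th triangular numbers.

439756

Σ i(i+1)/2 = (Σi² + Σi) / 2 over i = 93..150.
Σi = 11325 − 4278 = 7047 and Σi² = 1136275 − 263810 = 872465.
(1·872465 + 1·7047) / 2 = 879512/2 = 439756.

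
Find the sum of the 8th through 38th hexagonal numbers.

37045

Σ i(2i−1) = 2Σi² − Σi over i = 8..38.
Σi = 741 − 28 = 713 and Σi² = 19019 − 140 = 18879.
2·18879 − 1·713 = 37045.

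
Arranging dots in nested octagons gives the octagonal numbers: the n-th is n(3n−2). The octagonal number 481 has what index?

13

Set n(3n−2) = 481, giving 3n² − 2n − 481 = 0.
The discriminant is 4 + 12·481 = 5776, and √5776 = 76.
So n = (2 + 76) / 6 = 78/6 = 13.
Check: 13·(3·13 − 2) = 481. ✓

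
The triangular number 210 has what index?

Set n(n+1)/2 = 210, giving n² + n − 420 = 0.
The discriminant is 1 + 8·210 = 1681, and √1681 = 41.
So n = (-1 + 41) / 2 = 40/2 = 20.
Check: 20·21/2 = 210. ✓

20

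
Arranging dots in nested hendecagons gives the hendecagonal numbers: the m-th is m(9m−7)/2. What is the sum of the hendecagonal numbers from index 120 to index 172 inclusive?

5112592

Σ i(9i−7)/2 = (9Σi² − 7Σi) / 2 over i = 120..172.
Σi = 14878 − 7140 = 7738 and Σi² = 1710970 − 568820 = 1142150.
(9·1142150 − 7·7738) / 2 = 10225184/2 = 5112592.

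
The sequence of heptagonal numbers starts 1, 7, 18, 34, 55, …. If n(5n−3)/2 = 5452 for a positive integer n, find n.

Set n(5n−3)/2 = 5452, giving 5n² − 3n − 10904 = 0.
So n = (3 + 467) / 10 = 470/10 = 47.

47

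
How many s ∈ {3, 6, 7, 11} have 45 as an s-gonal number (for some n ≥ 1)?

s = 3: P(3, 9) = 45. ✓
s = 6: P(6, 5) = 45. ✓
s = 7: P(7, 4) = 34 and P(7, 5) = 55; 45 is not s-gonal.
s = 11: P(11, 3) = 30 and P(11, 4) = 58; 45 is not s-gonal.
Hits: s ∈ {3, 6} → 2.

2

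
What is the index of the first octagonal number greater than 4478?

Solve n(3n−2) > 4478 for integer n.
The largest n with value ≤ 4478 is 38 (since 4256 ≤ 4478 < 4485), so the first above is n = 39, value 4485.

39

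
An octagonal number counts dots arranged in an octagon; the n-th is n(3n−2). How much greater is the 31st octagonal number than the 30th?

Consecutive octagonal numbers differ by 6n − 5: here 6·31 − 5 = 181.

181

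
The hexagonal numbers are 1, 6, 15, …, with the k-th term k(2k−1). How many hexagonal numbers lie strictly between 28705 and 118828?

The n-th hexagonal number is n(2n−1).
Smallest index with value > 28705: n = 121 (giving 29161).
Largest index with value < 118828: n = 243 (giving 117855).
Indices 121 through 243: 123 terms.

123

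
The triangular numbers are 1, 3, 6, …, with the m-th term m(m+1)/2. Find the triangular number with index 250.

250·251/2 = 62750/2 = 31375.

31375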